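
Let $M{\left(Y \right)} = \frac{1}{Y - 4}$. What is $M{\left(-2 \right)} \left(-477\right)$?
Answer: $\frac{159}{2} \approx 79.5$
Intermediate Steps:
$M{\left(Y \right)} = \frac{1}{-4 + Y}$
$M{\left(-2 \right)} \left(-477\right) = \frac{1}{-4 - 2} \left(-477\right) = \frac{1}{-6} \left(-477\right) = \left(- \frac{1}{6}\right) \left(-477\right) = \frac{159}{2}$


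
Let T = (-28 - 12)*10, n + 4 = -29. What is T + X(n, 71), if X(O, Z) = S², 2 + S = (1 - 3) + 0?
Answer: -384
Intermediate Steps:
n = -33 (n = -4 - 29 = -33)
T = -400 (T = -40*10 = -400)
S = -4 (S = -2 + ((1 - 3) + 0) = -2 + (-2 + 0) = -2 - 2 = -4)
X(O, Z) = 16 (X(O, Z) = (-4)² = 16)
T + X(n, 71) = -400 + 16 = -384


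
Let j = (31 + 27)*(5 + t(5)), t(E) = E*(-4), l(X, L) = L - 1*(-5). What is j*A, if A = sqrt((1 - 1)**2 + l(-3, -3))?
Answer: -870*sqrt(2) ≈ -1230.4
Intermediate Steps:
l(X, L) = 5 + L (l(X, L) = L + 5 = 5 + L)
t(E) = -4*E
A = sqrt(2) (A = sqrt((1 - 1)**2 + (5 - 3)) = sqrt(0**2 + 2) = sqrt(0 + 2) = sqrt(2) ≈ 1.4142)
j = -870 (j = (31 + 27)*(5 - 4*5) = 58*(5 - 20) = 58*(-15) = -870)
j*A = -870*sqrt(2)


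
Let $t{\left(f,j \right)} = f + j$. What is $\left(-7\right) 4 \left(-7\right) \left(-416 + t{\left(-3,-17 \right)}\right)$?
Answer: $-85456$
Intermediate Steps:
$\left(-7\right) 4 \left(-7\right) \left(-416 + t{\left(-3,-17 \right)}\right) = \left(-7\right) 4 \left(-7\right) \left(-416 - 20\right) = \left(-28\right) \left(-7\right) \left(-416 - 20\right) = 196 \left(-436\right) = -85456$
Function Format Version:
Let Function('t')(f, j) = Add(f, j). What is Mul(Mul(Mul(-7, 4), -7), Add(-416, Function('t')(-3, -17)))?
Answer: -85456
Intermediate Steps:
Mul(Mul(Mul(-7, 4), -7), Add(-416, Function('t')(-3, -17))) = Mul(Mul(Mul(-7, 4), -7), Add(-416, Add(-3, -17))) = Mul(Mul(-28, -7), Add(-416, -20)) = Mul(196, -436) = -85456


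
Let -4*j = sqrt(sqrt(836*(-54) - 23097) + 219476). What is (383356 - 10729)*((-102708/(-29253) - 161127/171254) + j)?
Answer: 1599278777833509/1669897754 - 372627*sqrt(219476 + 23*I*sqrt(129))/4 ≈ -4.2685e+7 - 25972.0*I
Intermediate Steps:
j = -sqrt(219476 + 23*I*sqrt(129))/4 (j = -sqrt(sqrt(836*(-54) - 23097) + 219476)/4 = -sqrt(sqrt(-45144 - 23097) + 219476)/4 = -sqrt(sqrt(-68241) + 219476)/4 = -sqrt(23*I*sqrt(129) + 219476)/4 = -sqrt(219476 + 23*I*sqrt(129))/4 ≈ -117.12 - 0.069701*I)
(383356 - 10729)*((-102708/(-29253) - 161127/171254) + j) = (383356 - 10729)*((-102708/(-29253) - 161127/171254) - sqrt(219476 + 23*I*sqrt(129))/4) = 372627*((-102708*(-1/29253) - 161127*1/171254) - sqrt(219476 + 23*I*sqrt(129))/4) = 372627*((34236/9751 - 161127/171254) - sqrt(219476 + 23*I*sqrt(129))/4) = 372627*(4291902567/1669897754 - sqrt(219476 + 23*I*sqrt(129))/4) = 1599278777833509/1669897754 - 372627*sqrt(219476 + 23*I*sqrt(129))/4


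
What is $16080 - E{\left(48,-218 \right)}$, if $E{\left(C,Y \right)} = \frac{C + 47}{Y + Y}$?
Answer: $\frac{7010975}{436} \approx 16080.0$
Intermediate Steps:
$E{\left(C,Y \right)} = \frac{47 + C}{2 Y}$
$16080 - E{\left(48,-218 \right)} = 16080 - \frac{47 + 48}{2 \left(-218\right)} = 16080 - \frac{1}{2} \left(- \frac{1}{218}\right) 95 = 16080 - - \frac{95}{436} = 16080 + \frac{95}{436} = \frac{7010975}{436}$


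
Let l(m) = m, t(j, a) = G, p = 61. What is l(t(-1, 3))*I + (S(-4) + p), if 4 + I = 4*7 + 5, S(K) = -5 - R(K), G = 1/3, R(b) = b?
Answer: 209/3 ≈ 69.667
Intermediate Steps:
G = ⅓ ≈ 0.33333
t(j, a) = ⅓
S(K) = -5 - K
I = 29 (I = -4 + (4*7 + 5) = -4 + (28 + 5) = -4 + 33 = 29)
l(t(-1, 3))*I + (S(-4) + p) = (⅓)*29 + ((-5 - 1*(-4)) + 61) = 29/3 + ((-5 + 4) + 61) = 29/3 + (-1 + 61) = 29/3 + 60 = 209/3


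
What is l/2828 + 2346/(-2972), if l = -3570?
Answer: -153969/75043 ≈ -2.0517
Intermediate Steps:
l/2828 + 2346/(-2972) = -3570/2828 + 2346/(-2972) = -3570*1/2828 + 2346*(-1/2972) = -255/202 - 1173/1486 = -153969/75043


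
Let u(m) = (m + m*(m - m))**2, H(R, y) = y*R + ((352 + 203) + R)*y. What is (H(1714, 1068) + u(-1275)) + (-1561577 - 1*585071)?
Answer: 3732821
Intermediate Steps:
H(R, y) = R*y + y*(555 + R) (H(R, y) = R*y + (555 + R)*y = R*y + y*(555 + R))
u(m) = m**2 (u(m) = (m + m*0)**2 = (m + 0)**2 = m**2)
(H(1714, 1068) + u(-1275)) + (-1561577 - 1*585071) = (1068*(555 + 2*1714) + (-1275)**2) + (-1561577 - 1*585071) = (1068*(555 + 3428) + 1625625) + (-1561577 - 585071) = (1068*3983 + 1625625) - 2146648 = (4253844 + 1625625) - 2146648 = 5879469 - 2146648 = 3732821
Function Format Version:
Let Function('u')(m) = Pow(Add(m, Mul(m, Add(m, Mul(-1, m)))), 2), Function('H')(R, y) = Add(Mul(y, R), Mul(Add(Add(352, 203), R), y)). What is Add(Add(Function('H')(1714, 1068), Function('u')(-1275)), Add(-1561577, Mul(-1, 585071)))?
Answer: 3732821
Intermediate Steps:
Function('H')(R, y) = Add(Mul(R, y), Mul(y, Add(555, R))) (Function('H')(R, y) = Add(Mul(R, y), Mul(Add(555, R), y)) = Add(Mul(R, y), Mul(y, Add(555, R))))
Function('u')(m) = Pow(m, 2) (Function('u')(m) = Pow(Add(m, Mul(m, 0)), 2) = Pow(Add(m, 0), 2) = Pow(m, 2))
Add(Add(Function('H')(1714, 1068), Function('u')(-1275)), Add(-1561577, Mul(-1, 585071))) = Add(Add(Mul(1068, Add(555, Mul(2, 1714))), Pow(-1275, 2)), Add(-1561577, Mul(-1, 585071))) = Add(Add(Mul(1068, Add(555, 3428)), 1625625), Add(-1561577, -585071)) = Add(Add(Mul(1068, 3983), 1625625), -2146648) = Add(Add(4253844, 1625625), -2146648) = Add(5879469, -2146648) = 3732821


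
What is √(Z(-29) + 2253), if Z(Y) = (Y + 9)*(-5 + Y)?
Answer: √2933 ≈ 54.157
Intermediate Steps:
Z(Y) = (-5 + Y)*(9 + Y) (Z(Y) = (9 + Y)*(-5 + Y) = (-5 + Y)*(9 + Y))
√(Z(-29) + 2253) = √((-45 + (-29)² + 4*(-29)) + 2253) = √((-45 + 841 - 116) + 2253) = √(680 + 2253) = √2933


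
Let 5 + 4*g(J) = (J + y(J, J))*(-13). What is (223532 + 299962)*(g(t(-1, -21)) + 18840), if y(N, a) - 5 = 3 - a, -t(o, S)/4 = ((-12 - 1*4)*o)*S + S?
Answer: 19696723497/2 ≈ 9.8484e+9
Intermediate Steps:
t(o, S) = -4*S + 64*S*o (t(o, S) = -4*(((-12 - 1*4)*o)*S + S) = -4*(((-12 - 4)*o)*S + S) = -4*((-16*o)*S + S) = -4*(-16*S*o + S) = -4*(S - 16*S*o) = -4*S + 64*S*o)
y(N, a) = 8 - a (y(N, a) = 5 + (3 - a) = 8 - a)
g(J) = -109/4 (g(J) = -5/4 + ((J + (8 - J))*(-13))/4 = -5/4 + (8*(-13))/4 = -5/4 + (¼)*(-104) = -5/4 - 26 = -109/4)
(223532 + 299962)*(g(t(-1, -21)) + 18840) = (223532 + 299962)*(-109/4 + 18840) = 523494*(75251/4) = 19696723497/2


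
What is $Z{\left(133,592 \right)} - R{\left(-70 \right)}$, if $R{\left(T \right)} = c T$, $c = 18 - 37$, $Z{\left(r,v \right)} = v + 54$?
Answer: $-684$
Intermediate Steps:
$Z{\left(r,v \right)} = 54 + v$
$c = -19$
$R{\left(T \right)} = - 19 T$
$Z{\left(133,592 \right)} - R{\left(-70 \right)} = \left(54 + 592\right) - \left(-19\right) \left(-70\right) = 646 - 1330 = -684$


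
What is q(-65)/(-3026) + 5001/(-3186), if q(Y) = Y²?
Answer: -2382823/803403 ≈ -2.9659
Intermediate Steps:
q(-65)/(-3026) + 5001/(-3186) = (-65)²/(-3026) + 5001/(-3186) = 4225*(-1/3026) + 5001*(-1/3186) = -4225/3026 - 1667/1062 = -2382823/803403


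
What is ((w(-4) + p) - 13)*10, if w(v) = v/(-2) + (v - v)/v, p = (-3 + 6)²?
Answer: -20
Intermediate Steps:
p = 9 (p = 3² = 9)
w(v) = -v/2 (w(v) = v*(-½) + 0/v = -v/2 + 0 = -v/2)
((w(-4) + p) - 13)*10 = ((-½*(-4) + 9) - 13)*10 = ((2 + 9) - 13)*10 = (11 - 13)*10 = -2*10 = -20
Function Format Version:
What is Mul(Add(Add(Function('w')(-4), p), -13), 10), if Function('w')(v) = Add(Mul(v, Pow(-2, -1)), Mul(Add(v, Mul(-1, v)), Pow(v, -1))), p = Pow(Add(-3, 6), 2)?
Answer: -20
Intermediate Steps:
p = 9 (p = Pow(3, 2) = 9)
Function('w')(v) = Mul(Rational(-1, 2), v) (Function('w')(v) = Add(Mul(v, Rational(-1, 2)), Mul(0, Pow(v, -1))) = Add(Mul(Rational(-1, 2), v), 0) = Mul(Rational(-1, 2), v))
Mul(Add(Add(Function('w')(-4), p), -13), 10) = Mul(Add(Add(Mul(Rational(-1, 2), -4), 9), -13), 10) = Mul(Add(Add(2, 9), -13), 10) = Mul(Add(11, -13), 10) = Mul(-2, 10) = -20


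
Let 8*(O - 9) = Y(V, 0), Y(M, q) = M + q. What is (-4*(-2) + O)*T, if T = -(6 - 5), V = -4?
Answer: -33/2 ≈ -16.500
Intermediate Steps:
O = 17/2 (O = 9 + (-4 + 0)/8 = 9 + (⅛)*(-4) = 9 - ½ = 17/2 ≈ 8.5000)
T = -1 (T = -1*1 = -1)
(-4*(-2) + O)*T = (-4*(-2) + 17/2)*(-1) = (8 + 17/2)*(-1) = (33/2)*(-1) = -33/2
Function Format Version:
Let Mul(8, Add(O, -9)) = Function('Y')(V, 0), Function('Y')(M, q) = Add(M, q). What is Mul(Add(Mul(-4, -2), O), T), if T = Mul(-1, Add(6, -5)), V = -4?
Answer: Rational(-33, 2) ≈ -16.500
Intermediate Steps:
O = Rational(17, 2) (O = Add(9, Mul(Rational(1, 8), Add(-4, 0))) = Add(9, Mul(Rational(1, 8), -4)) = Add(9, Rational(-1, 2)) = Rational(17, 2) ≈ 8.5000)
T = -1 (T = Mul(-1, 1) = -1)
Mul(Add(Mul(-4, -2), O), T) = Mul(Add(Mul(-4, -2), Rational(17, 2)), -1) = Mul(Add(8, Rational(17, 2)), -1) = Mul(Rational(33, 2), -1) = Rational(-33, 2)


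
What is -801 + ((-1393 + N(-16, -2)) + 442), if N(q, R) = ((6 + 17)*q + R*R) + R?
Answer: -2118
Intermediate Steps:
N(q, R) = R + R² + 23*q (N(q, R) = (23*q + R²) + R = (R² + 23*q) + R = R + R² + 23*q)
-801 + ((-1393 + N(-16, -2)) + 442) = -801 + ((-1393 + (-2 + (-2)² + 23*(-16))) + 442) = -801 + ((-1393 + (-2 + 4 - 368)) + 442) = -801 + ((-1393 - 366) + 442) = -801 + (-1759 + 442) = -801 - 1317 = -2118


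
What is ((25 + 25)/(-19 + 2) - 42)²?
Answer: 583696/289 ≈ 2019.7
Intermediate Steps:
((25 + 25)/(-19 + 2) - 42)² = (50/(-17) - 42)² = (50*(-1/17) - 42)² = (-50/17 - 42)² = (-764/17)² = 583696/289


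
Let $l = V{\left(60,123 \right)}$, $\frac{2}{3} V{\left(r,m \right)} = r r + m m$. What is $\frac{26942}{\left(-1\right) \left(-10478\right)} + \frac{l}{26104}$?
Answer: $\frac{76742897}{21039824} \approx 3.6475$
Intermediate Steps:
$V{\left(r,m \right)} = \frac{3 m^{2}}{2} + \frac{3 r^{2}}{2}$ ($V{\left(r,m \right)} = \frac{3 \left(r r + m m\right)}{2} = \frac{3 \left(r^{2} + m^{2}\right)}{2} = \frac{3 \left(m^{2} + r^{2}\right)}{2} = \frac{3 m^{2}}{2} + \frac{3 r^{2}}{2}$)
$l = \frac{56187}{2}$ ($l = \frac{3 \cdot 123^{2}}{2} + \frac{3 \cdot 60^{2}}{2} = \frac{3}{2} \cdot 15129 + \frac{3}{2} \cdot 3600 = \frac{45387}{2} + 5400 = \frac{56187}{2} \approx 28094.0$)
$\frac{26942}{\left(-1\right) \left(-10478\right)} + \frac{l}{26104} = \frac{26942}{\left(-1\right) \left(-10478\right)} + \frac{56187}{2 \cdot 26104} = \frac{26942}{10478} + \frac{56187}{2} \cdot \frac{1}{26104} = 26942 \cdot \frac{1}{10478} + \frac{56187}{52208} = \frac{13471}{5239} + \frac{56187}{52208} = \frac{76742897}{21039824}$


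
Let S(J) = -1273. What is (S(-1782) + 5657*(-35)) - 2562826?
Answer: -2762094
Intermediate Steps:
(S(-1782) + 5657*(-35)) - 2562826 = (-1273 + 5657*(-35)) - 2562826 = (-1273 - 197995) - 2562826 = -199268 - 2562826 = -2762094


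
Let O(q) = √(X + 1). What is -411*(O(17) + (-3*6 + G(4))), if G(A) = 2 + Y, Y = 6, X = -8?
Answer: 4110 - 411*I*√7 ≈ 4110.0 - 1087.4*I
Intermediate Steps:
G(A) = 8 (G(A) = 2 + 6 = 8)
O(q) = I*√7 (O(q) = √(-8 + 1) = √(-7) = I*√7)
-411*(O(17) + (-3*6 + G(4))) = -411*(I*√7 + (-3*6 + 8)) = -411*(I*√7 + (-18 + 8)) = -411*(I*√7 - 10) = -411*(-10 + I*√7) = 4110 - 411*I*√7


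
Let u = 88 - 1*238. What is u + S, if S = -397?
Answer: -547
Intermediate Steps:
u = -150 (u = 88 - 238 = -150)
u + S = -150 - 397 = -547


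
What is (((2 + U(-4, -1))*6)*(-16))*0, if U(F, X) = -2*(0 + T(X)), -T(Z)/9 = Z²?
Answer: 0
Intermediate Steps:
T(Z) = -9*Z²
U(F, X) = 18*X² (U(F, X) = -2*(0 - 9*X²) = -(-18)*X² = 18*X²)
(((2 + U(-4, -1))*6)*(-16))*0 = (((2 + 18*(-1)²)*6)*(-16))*0 = (((2 + 18*1)*6)*(-16))*0 = (((2 + 18)*6)*(-16))*0 = ((20*6)*(-16))*0 = (120*(-16))*0 = -1920*0 = 0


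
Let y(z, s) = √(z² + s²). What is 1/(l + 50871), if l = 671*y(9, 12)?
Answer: 1/60936 ≈ 1.6411e-5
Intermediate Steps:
y(z, s) = √(s² + z²)
l = 10065 (l = 671*√(12² + 9²) = 671*√(144 + 81) = 671*√225 = 671*15 = 10065)
1/(l + 50871) = 1/(10065 + 50871) = 1/60936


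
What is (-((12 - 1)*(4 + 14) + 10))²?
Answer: 43264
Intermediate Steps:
(-((12 - 1)*(4 + 14) + 10))² = (-(11*18 + 10))² = (-(198 + 10))² = (-1*208)² = (-208)² = 43264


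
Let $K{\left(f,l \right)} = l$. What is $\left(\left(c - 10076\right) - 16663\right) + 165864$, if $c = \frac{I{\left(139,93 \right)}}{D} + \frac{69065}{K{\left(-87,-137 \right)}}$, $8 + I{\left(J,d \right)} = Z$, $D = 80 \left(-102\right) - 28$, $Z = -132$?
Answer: $\frac{38874704615}{280439} \approx 1.3862 \cdot 10^{5}$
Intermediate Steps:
$D = -8188$ ($D = -8160 - 28 = -8188$)
$I{\left(J,d \right)} = -140$ ($I{\left(J,d \right)} = -8 - 132 = -140$)
$c = - \frac{141371260}{280439}$ ($c = - \frac{140}{-8188} + \frac{69065}{-137} = \left(-140\right) \left(- \frac{1}{8188}\right) + 69065 \left(- \frac{1}{137}\right) = \frac{35}{2047} - \frac{69065}{137} = - \frac{141371260}{280439} \approx -504.11$)
$\left(\left(c - 10076\right) - 16663\right) + 165864 = \left(\left(- \frac{141371260}{280439} - 10076\right) - 16663\right) + 165864 = \left(- \frac{2967074624}{280439} - 16663\right) + 165864 = - \frac{7640029681}{280439} + 165864 = \frac{38874704615}{280439}$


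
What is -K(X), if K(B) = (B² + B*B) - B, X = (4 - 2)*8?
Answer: -496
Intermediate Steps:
X = 16 (X = 2*8 = 16)
K(B) = -B + 2*B² (K(B) = (B² + B²) - B = 2*B² - B = -B + 2*B²)
-K(X) = -16*(-1 + 2*16) = -16*(-1 + 32) = -16*31 = -1*496 = -496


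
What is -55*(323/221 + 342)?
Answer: -245575/13 ≈ -18890.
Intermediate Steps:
-55*(323/221 + 342) = -55*(323*(1/221) + 342) = -55*(19/13 + 342) = -55*4465/13 = -245575/13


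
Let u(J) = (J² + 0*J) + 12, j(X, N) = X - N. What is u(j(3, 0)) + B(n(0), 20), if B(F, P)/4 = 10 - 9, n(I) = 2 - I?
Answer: 25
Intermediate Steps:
B(F, P) = 4 (B(F, P) = 4*(10 - 9) = 4*1 = 4)
u(J) = 12 + J² (u(J) = (J² + 0) + 12 = J² + 12 = 12 + J²)
u(j(3, 0)) + B(n(0), 20) = (12 + (3 - 1*0)²) + 4 = (12 + (3 + 0)²) + 4 = (12 + 3²) + 4 = (12 + 9) + 4 = 21 + 4 = 25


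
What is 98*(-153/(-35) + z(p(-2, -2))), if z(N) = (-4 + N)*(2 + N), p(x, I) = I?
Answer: 2142/5 ≈ 428.40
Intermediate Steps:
98*(-153/(-35) + z(p(-2, -2))) = 98*(-153/(-35) + (-8 + (-2)**2 - 2*(-2))) = 98*(-153*(-1/35) + (-8 + 4 + 4)) = 98*(153/35 + 0) = 98*(153/35) = 2142/5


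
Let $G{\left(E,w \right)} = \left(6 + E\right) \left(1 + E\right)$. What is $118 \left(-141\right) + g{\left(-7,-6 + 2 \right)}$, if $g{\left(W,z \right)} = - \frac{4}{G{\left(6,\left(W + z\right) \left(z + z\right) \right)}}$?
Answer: $- \frac{349399}{21} \approx -16638.0$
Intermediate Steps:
$G{\left(E,w \right)} = \left(1 + E\right) \left(6 + E\right)$
$g{\left(W,z \right)} = - \frac{1}{21}$ ($g{\left(W,z \right)} = - \frac{4}{6 + 6^{2} + 7 \cdot 6} = - \frac{4}{6 + 36 + 42} = - \frac{4}{84} = \left(-4\right) \frac{1}{84} = - \frac{1}{21}$)
$118 \left(-141\right) + g{\left(-7,-6 + 2 \right)} = 118 \left(-141\right) - \frac{1}{21} = -16638 - \frac{1}{21} = - \frac{349399}{21}$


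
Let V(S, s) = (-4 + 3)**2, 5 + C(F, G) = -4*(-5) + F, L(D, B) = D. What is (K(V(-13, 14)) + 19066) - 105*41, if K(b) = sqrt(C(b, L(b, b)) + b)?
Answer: 14761 + sqrt(17) ≈ 14765.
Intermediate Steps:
C(F, G) = 15 + F (C(F, G) = -5 + (-4*(-5) + F) = -5 + (20 + F) = 15 + F)
V(S, s) = 1 (V(S, s) = (-1)**2 = 1)
K(b) = sqrt(15 + 2*b) (K(b) = sqrt((15 + b) + b) = sqrt(15 + 2*b))
(K(V(-13, 14)) + 19066) - 105*41 = (sqrt(15 + 2*1) + 19066) - 105*41 = (sqrt(15 + 2) + 19066) - 4305 = (sqrt(17) + 19066) - 4305 = (19066 + sqrt(17)) - 4305 = 14761 + sqrt(17)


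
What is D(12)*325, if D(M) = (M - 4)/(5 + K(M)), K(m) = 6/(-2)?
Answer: 1300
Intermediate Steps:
K(m) = -3 (K(m) = 6*(-1/2) = -3)
D(M) = -2 + M/2 (D(M) = (M - 4)/(5 - 3) = (-4 + M)/2 = (-4 + M)*(1/2) = -2 + M/2)
D(12)*325 = (-2 + (1/2)*12)*325 = (-2 + 6)*325 = 4*325 = 1300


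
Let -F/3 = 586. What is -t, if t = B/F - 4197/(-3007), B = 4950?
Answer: 1251054/881051 ≈ 1.4200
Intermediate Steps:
F = -1758 (F = -3*586 = -1758)
t = -1251054/881051 (t = 4950/(-1758) - 4197/(-3007) = 4950*(-1/1758) - 4197*(-1/3007) = -825/293 + 4197/3007 = -1251054/881051 ≈ -1.4200)
-t = -1*(-1251054/881051) = 1251054/881051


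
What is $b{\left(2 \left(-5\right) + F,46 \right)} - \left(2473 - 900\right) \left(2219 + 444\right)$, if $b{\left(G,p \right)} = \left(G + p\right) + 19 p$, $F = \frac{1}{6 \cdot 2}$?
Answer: $- \frac{50255867}{12} \approx -4.188 \cdot 10^{6}$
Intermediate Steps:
$F = \frac{1}{12}$ ($F = \frac{1}{6} \cdot \frac{1}{2} = \frac{1}{12} \approx 0.083333$)
$b{\left(G,p \right)} = G + 20 p$
$b{\left(2 \left(-5\right) + F,46 \right)} - \left(2473 - 900\right) \left(2219 + 444\right) = \left(\left(2 \left(-5\right) + \frac{1}{12}\right) + 20 \cdot 46\right) - \left(2473 - 900\right) \left(2219 + 444\right) = \left(\left(-10 + \frac{1}{12}\right) + 920\right) - 1573 \cdot 2663 = \left(- \frac{119}{12} + 920\right) - 4188899 = \frac{10921}{12} - 4188899 = - \frac{50255867}{12}$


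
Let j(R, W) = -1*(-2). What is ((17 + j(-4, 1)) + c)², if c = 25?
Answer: 1936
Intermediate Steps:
j(R, W) = 2
((17 + j(-4, 1)) + c)² = ((17 + 2) + 25)² = (19 + 25)² = 44² = 1936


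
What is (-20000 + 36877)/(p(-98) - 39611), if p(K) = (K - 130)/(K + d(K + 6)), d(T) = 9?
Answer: -214579/503593 ≈ -0.42610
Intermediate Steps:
p(K) = (-130 + K)/(9 + K) (p(K) = (K - 130)/(K + 9) = (-130 + K)/(9 + K))
(-20000 + 36877)/(p(-98) - 39611) = (-20000 + 36877)/((-130 - 98)/(9 - 98) - 39611) = 16877/(-228/(-89) - 39611) = 16877/(-1/89*(-228) - 39611) = 16877/(228/89 - 39611) = 16877/(-3525151/89) = 16877*(-89/3525151) = -214579/503593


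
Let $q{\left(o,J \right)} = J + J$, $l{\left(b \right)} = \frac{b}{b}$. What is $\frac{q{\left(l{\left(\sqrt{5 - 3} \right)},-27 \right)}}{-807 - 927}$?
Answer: $\frac{9}{289} \approx 0.031142$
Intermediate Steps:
$l{\left(b \right)} = 1$
$q{\left(o,J \right)} = 2 J$
$\frac{q{\left(l{\left(\sqrt{5 - 3} \right)},-27 \right)}}{-807 - 927} = \frac{2 \left(-27\right)}{-807 - 927} = - \frac{54}{-807 - 927} = - \frac{54}{-1734} = \left(-54\right) \left(- \frac{1}{1734}\right) = \frac{9}{289}$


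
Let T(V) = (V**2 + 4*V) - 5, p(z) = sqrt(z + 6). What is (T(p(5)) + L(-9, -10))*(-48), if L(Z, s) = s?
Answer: 192 - 192*sqrt(11) ≈ -444.79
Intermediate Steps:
p(z) = sqrt(6 + z)
T(V) = -5 + V**2 + 4*V
(T(p(5)) + L(-9, -10))*(-48) = ((-5 + (sqrt(6 + 5))**2 + 4*sqrt(6 + 5)) - 10)*(-48) = ((-5 + (sqrt(11))**2 + 4*sqrt(11)) - 10)*(-48) = ((-5 + 11 + 4*sqrt(11)) - 10)*(-48) = ((6 + 4*sqrt(11)) - 10)*(-48) = (-4 + 4*sqrt(11))*(-48) = 192 - 192*sqrt(11)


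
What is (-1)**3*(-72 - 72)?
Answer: 144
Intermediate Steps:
(-1)**3*(-72 - 72) = -1*(-144) = 144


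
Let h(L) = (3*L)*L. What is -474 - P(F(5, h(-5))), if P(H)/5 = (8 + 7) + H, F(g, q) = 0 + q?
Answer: -924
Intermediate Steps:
h(L) = 3*L²
F(g, q) = q
P(H) = 75 + 5*H (P(H) = 5*((8 + 7) + H) = 5*(15 + H) = 75 + 5*H)
-474 - P(F(5, h(-5))) = -474 - (75 + 5*(3*(-5)²)) = -474 - (75 + 5*(3*25)) = -474 - (75 + 5*75) = -474 - (75 + 375) = -474 - 1*450 = -474 - 450 = -924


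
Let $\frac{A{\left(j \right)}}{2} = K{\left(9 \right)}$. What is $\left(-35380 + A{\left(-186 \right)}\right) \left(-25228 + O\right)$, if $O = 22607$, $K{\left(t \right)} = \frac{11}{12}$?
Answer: $\frac{556357049}{6} \approx 9.2726 \cdot 10^{7}$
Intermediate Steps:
$K{\left(t \right)} = \frac{11}{12}$ ($K{\left(t \right)} = 11 \cdot \frac{1}{12} = \frac{11}{12}$)
$A{\left(j \right)} = \frac{11}{6}$ ($A{\left(j \right)} = 2 \cdot \frac{11}{12} = \frac{11}{6}$)
$\left(-35380 + A{\left(-186 \right)}\right) \left(-25228 + O\right) = \left(-35380 + \frac{11}{6}\right) \left(-25228 + 22607\right) = \left(- \frac{212269}{6}\right) \left(-2621\right) = \frac{556357049}{6}$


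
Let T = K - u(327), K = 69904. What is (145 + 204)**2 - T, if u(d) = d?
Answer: 52224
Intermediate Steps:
T = 69577 (T = 69904 - 1*327 = 69904 - 327 = 69577)
(145 + 204)**2 - T = (145 + 204)**2 - 1*69577 = 349**2 - 69577 = 121801 - 69577 = 52224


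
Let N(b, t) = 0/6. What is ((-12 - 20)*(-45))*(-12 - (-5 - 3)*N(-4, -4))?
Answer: -17280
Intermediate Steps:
N(b, t) = 0 (N(b, t) = 0*(⅙) = 0)
((-12 - 20)*(-45))*(-12 - (-5 - 3)*N(-4, -4)) = ((-12 - 20)*(-45))*(-12 - (-5 - 3)*0) = (-32*(-45))*(-12 - (-8)*0) = 1440*(-12 - 1*0) = 1440*(-12 + 0) = 1440*(-12) = -17280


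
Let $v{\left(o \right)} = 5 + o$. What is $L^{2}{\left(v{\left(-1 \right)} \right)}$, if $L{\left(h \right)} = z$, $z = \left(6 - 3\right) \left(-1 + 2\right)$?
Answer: $9$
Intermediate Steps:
$z = 3$ ($z = 3 \cdot 1 = 3$)
$L{\left(h \right)} = 3$
$L^{2}{\left(v{\left(-1 \right)} \right)} = 3^{2} = 9$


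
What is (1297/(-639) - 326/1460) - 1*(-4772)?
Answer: 2224943873/466470 ≈ 4769.8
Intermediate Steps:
(1297/(-639) - 326/1460) - 1*(-4772) = (1297*(-1/639) - 326*1/1460) + 4772 = (-1297/639 - 163/730) + 4772 = -1050967/466470 + 4772 = 2224943873/466470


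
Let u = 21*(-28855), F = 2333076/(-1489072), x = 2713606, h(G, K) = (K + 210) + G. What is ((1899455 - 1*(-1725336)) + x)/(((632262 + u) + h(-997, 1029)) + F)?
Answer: 2359582374396/9882759863 ≈ 238.76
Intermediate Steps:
h(G, K) = 210 + G + K (h(G, K) = (210 + K) + G = 210 + G + K)
F = -583269/372268 (F = 2333076*(-1/1489072) = -583269/372268 ≈ -1.5668)
u = -605955
((1899455 - 1*(-1725336)) + x)/(((632262 + u) + h(-997, 1029)) + F) = ((1899455 - 1*(-1725336)) + 2713606)/(((632262 - 605955) + (210 - 997 + 1029)) - 583269/372268) = ((1899455 + 1725336) + 2713606)/((26307 + 242) - 583269/372268) = (3624791 + 2713606)/(26549 - 583269/372268) = 6338397/(9882759863/372268) = 6338397*(372268/9882759863) = 2359582374396/9882759863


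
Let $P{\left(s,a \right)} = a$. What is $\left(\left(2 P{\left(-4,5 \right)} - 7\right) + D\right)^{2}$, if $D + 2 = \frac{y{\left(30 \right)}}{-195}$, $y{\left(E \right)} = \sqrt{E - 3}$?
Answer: $\frac{\left(65 - \sqrt{3}\right)^{2}}{4225} \approx 0.94742$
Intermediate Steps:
$y{\left(E \right)} = \sqrt{-3 + E}$
$D = -2 - \frac{\sqrt{3}}{65}$ ($D = -2 + \frac{\sqrt{-3 + 30}}{-195} = -2 + \sqrt{27} \left(- \frac{1}{195}\right) = -2 + 3 \sqrt{3} \left(- \frac{1}{195}\right) = -2 - \frac{\sqrt{3}}{65} \approx -2.0266$)
$\left(\left(2 P{\left(-4,5 \right)} - 7\right) + D\right)^{2} = \left(\left(2 \cdot 5 - 7\right) - \left(2 + \frac{\sqrt{3}}{65}\right)\right)^{2} = \left(\left(10 - 7\right) - \left(2 + \frac{\sqrt{3}}{65}\right)\right)^{2} = \left(3 - \left(2 + \frac{\sqrt{3}}{65}\right)\right)^{2} = \left(1 - \frac{\sqrt{3}}{65}\right)^{2}$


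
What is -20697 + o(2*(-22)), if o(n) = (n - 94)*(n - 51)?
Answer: -7587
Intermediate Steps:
o(n) = (-94 + n)*(-51 + n)
-20697 + o(2*(-22)) = -20697 + (4794 + (2*(-22))**2 - 290*(-22)) = -20697 + (4794 + (-44)**2 - 145*(-44)) = -20697 + (4794 + 1936 + 6380) = -20697 + 13110 = -7587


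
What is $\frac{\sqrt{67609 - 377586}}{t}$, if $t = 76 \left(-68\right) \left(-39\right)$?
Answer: $\frac{i \sqrt{309977}}{201552} \approx 0.0027623 i$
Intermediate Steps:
$t = 201552$ ($t = \left(-5168\right) \left(-39\right) = 201552$)
$\frac{\sqrt{67609 - 377586}}{t} = \frac{\sqrt{67609 - 377586}}{201552} = \sqrt{-309977} \cdot \frac{1}{201552} = i \sqrt{309977} \cdot \frac{1}{201552} = \frac{i \sqrt{309977}}{201552}$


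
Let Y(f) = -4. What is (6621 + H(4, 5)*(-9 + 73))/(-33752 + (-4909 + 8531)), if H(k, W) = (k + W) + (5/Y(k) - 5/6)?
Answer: -21191/90390 ≈ -0.23444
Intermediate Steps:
H(k, W) = -25/12 + W + k (H(k, W) = (k + W) + (5/(-4) - 5/6) = (W + k) + (5*(-¼) - 5*⅙) = (W + k) + (-5/4 - ⅚) = (W + k) - 25/12 = -25/12 + W + k)
(6621 + H(4, 5)*(-9 + 73))/(-33752 + (-4909 + 8531)) = (6621 + (-25/12 + 5 + 4)*(-9 + 73))/(-33752 + (-4909 + 8531)) = (6621 + (83/12)*64)/(-33752 + 3622) = (6621 + 1328/3)/(-30130) = (21191/3)*(-1/30130) = -21191/90390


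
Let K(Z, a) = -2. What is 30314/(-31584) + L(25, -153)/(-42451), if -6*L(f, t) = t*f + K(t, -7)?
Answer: -217834157/223462064 ≈ -0.97482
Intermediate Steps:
L(f, t) = ⅓ - f*t/6 (L(f, t) = -(t*f - 2)/6 = -(f*t - 2)/6 = -(-2 + f*t)/6 = ⅓ - f*t/6)
30314/(-31584) + L(25, -153)/(-42451) = 30314/(-31584) + (⅓ - ⅙*25*(-153))/(-42451) = 30314*(-1/31584) + (⅓ + 1275/2)*(-1/42451) = -15157/15792 + (3827/6)*(-1/42451) = -15157/15792 - 3827/254706 = -217834157/223462064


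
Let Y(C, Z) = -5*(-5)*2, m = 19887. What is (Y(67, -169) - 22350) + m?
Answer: -2413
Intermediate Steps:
Y(C, Z) = 50 (Y(C, Z) = 25*2 = 50)
(Y(67, -169) - 22350) + m = (50 - 22350) + 19887 = -22300 + 19887 = -2413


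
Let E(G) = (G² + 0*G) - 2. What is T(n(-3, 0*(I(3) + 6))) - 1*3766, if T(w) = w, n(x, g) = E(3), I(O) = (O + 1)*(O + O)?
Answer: -3759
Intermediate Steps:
I(O) = 2*O*(1 + O) (I(O) = (1 + O)*(2*O) = 2*O*(1 + O))
E(G) = -2 + G² (E(G) = (G² + 0) - 2 = G² - 2 = -2 + G²)
n(x, g) = 7 (n(x, g) = -2 + 3² = -2 + 9 = 7)
T(n(-3, 0*(I(3) + 6))) - 1*3766 = 7 - 1*3766 = 7 - 3766 = -3759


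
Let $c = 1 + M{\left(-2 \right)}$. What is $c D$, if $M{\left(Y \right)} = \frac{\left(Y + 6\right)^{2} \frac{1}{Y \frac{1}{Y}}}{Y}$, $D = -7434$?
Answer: $52038$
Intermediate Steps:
$M{\left(Y \right)} = \frac{\left(6 + Y\right)^{2}}{Y}$ ($M{\left(Y \right)} = \frac{\left(6 + Y\right)^{2} \cdot 1^{-1}}{Y} = \frac{\left(6 + Y\right)^{2} \cdot 1}{Y} = \frac{\left(6 + Y\right)^{2}}{Y}$)
$c = -7$ ($c = 1 + \frac{\left(6 - 2\right)^{2}}{-2} = 1 - \frac{4^{2}}{2} = 1 - 8 = -7$)
$c D = \left(-7\right) \left(-7434\right) = 52038$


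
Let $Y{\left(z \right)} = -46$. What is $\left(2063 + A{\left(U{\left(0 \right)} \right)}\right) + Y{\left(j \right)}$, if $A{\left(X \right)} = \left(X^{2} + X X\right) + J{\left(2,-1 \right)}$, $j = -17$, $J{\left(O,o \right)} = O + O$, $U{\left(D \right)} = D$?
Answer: $2021$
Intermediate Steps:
$J{\left(O,o \right)} = 2 O$
$A{\left(X \right)} = 4 + 2 X^{2}$ ($A{\left(X \right)} = \left(X^{2} + X X\right) + 2 \cdot 2 = \left(X^{2} + X^{2}\right) + 4 = 2 X^{2} + 4 = 4 + 2 X^{2}$)
$\left(2063 + A{\left(U{\left(0 \right)} \right)}\right) + Y{\left(j \right)} = \left(2063 + \left(4 + 2 \cdot 0^{2}\right)\right) - 46 = \left(2063 + \left(4 + 2 \cdot 0\right)\right) - 46 = \left(2063 + \left(4 + 0\right)\right) - 46 = \left(2063 + 4\right) - 46 = 2067 - 46 = 2021$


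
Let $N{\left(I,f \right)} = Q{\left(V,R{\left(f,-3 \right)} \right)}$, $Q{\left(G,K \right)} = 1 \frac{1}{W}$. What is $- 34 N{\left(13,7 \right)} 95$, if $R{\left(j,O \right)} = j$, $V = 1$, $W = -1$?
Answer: $3230$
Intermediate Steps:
$Q{\left(G,K \right)} = -1$ ($Q{\left(G,K \right)} = 1 \frac{1}{-1} = 1 \left(-1\right) = -1$)
$N{\left(I,f \right)} = -1$
$- 34 N{\left(13,7 \right)} 95 = \left(-34\right) \left(-1\right) 95 = 34 \cdot 95 = 3230$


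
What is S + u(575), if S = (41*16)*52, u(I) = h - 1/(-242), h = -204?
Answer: 8205737/242 ≈ 33908.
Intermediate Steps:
u(I) = -49367/242 (u(I) = -204 - 1/(-242) = -204 - 1*(-1/242) = -204 + 1/242 = -49367/242)
S = 34112 (S = 656*52 = 34112)
S + u(575) = 34112 - 49367/242 = 8205737/242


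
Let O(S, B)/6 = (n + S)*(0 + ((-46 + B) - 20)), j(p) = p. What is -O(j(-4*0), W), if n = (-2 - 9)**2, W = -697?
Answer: 553938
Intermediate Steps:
n = 121 (n = (-11)**2 = 121)
O(S, B) = 6*(-66 + B)*(121 + S) (O(S, B) = 6*((121 + S)*(0 + ((-46 + B) - 20))) = 6*((121 + S)*(0 + (-66 + B))) = 6*((121 + S)*(-66 + B)) = 6*((-66 + B)*(121 + S)) = 6*(-66 + B)*(121 + S))
-O(j(-4*0), W) = -(-47916 - (-1584)*0 + 726*(-697) + 6*(-697)*(-4*0)) = -(-47916 - 396*0 - 506022 + 6*(-697)*0) = -(-47916 + 0 - 506022 + 0) = -1*(-553938) = 553938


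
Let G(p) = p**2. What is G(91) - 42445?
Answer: -34164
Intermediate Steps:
G(91) - 42445 = 91**2 - 42445 = 8281 - 42445 = -34164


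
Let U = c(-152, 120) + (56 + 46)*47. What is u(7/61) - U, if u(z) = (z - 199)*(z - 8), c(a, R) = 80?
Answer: -12300662/3721 ≈ -3305.7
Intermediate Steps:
u(z) = (-199 + z)*(-8 + z)
U = 4874 (U = 80 + (56 + 46)*47 = 80 + 102*47 = 80 + 4794 = 4874)
u(7/61) - U = (1592 + (7/61)² - 1449/61) - 1*4874 = (1592 + (7*(1/61))² - 1449/61) - 4874 = (1592 + (7/61)² - 207*7/61) - 4874 = (1592 + 49/3721 - 1449/61) - 4874 = 5835492/3721 - 4874 = -12300662/3721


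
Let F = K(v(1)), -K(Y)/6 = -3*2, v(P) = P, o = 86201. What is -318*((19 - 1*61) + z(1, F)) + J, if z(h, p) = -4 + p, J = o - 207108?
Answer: -117727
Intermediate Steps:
J = -120907 (J = 86201 - 207108 = -120907)
K(Y) = 36 (K(Y) = -(-18)*2 = -6*(-6) = 36)
F = 36
-318*((19 - 1*61) + z(1, F)) + J = -318*((19 - 1*61) + (-4 + 36)) - 120907 = -318*((19 - 61) + 32) - 120907 = -318*(-42 + 32) - 120907 = -318*(-10) - 120907 = 3180 - 120907 = -117727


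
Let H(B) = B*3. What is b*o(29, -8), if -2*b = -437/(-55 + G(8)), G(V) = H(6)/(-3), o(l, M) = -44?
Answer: 9614/61 ≈ 157.61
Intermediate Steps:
H(B) = 3*B
G(V) = -6 (G(V) = (3*6)/(-3) = 18*(-1/3) = -6)
b = -437/122 (b = -(-437)/(2*(-55 - 6)) = -(-437)/(2*(-61)) = -(-437)*(-1)/(2*61) = -1/2*437/61 = -437/122 ≈ -3.5820)
b*o(29, -8) = -437/122*(-44) = 9614/61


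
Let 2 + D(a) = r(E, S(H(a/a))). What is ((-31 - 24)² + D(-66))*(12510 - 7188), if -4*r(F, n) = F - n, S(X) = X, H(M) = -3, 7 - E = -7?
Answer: 32131575/2 ≈ 1.6066e+7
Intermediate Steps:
E = 14 (E = 7 - 1*(-7) = 7 + 7 = 14)
r(F, n) = -F/4 + n/4 (r(F, n) = -(F - n)/4 = -F/4 + n/4)
D(a) = -25/4 (D(a) = -2 + (-¼*14 + (¼)*(-3)) = -2 + (-7/2 - ¾) = -2 - 17/4 = -25/4)
((-31 - 24)² + D(-66))*(12510 - 7188) = ((-31 - 24)² - 25/4)*(12510 - 7188) = ((-55)² - 25/4)*5322 = (3025 - 25/4)*5322 = (12075/4)*5322 = 32131575/2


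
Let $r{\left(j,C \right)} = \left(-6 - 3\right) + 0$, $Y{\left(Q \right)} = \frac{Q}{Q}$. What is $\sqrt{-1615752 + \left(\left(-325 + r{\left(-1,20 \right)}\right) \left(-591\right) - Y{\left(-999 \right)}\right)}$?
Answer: $i \sqrt{1418359} \approx 1190.9 i$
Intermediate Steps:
$Y{\left(Q \right)} = 1$
$r{\left(j,C \right)} = -9$ ($r{\left(j,C \right)} = -9 + 0 = -9$)
$\sqrt{-1615752 + \left(\left(-325 + r{\left(-1,20 \right)}\right) \left(-591\right) - Y{\left(-999 \right)}\right)} = \sqrt{-1615752 - \left(1 - \left(-325 - 9\right) \left(-591\right)\right)} = \sqrt{-1615752 - -197393} = \sqrt{-1615752 + \left(197394 - 1\right)} = \sqrt{-1615752 + 197393} = \sqrt{-1418359} = i \sqrt{1418359}$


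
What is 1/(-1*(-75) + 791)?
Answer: 1/866 ≈ 0.0011547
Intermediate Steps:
1/(-1*(-75) + 791) = 1/(75 + 791) = 1/866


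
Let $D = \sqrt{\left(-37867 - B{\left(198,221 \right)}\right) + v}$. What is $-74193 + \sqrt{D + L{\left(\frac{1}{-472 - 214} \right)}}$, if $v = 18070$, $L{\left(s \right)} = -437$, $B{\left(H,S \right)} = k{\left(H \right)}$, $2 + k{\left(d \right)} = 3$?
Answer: $-74193 + \sqrt{-437 + i \sqrt{19798}} \approx -74190.0 + 21.167 i$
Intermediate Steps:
$k{\left(d \right)} = 1$ ($k{\left(d \right)} = -2 + 3 = 1$)
$B{\left(H,S \right)} = 1$
$D = i \sqrt{19798}$ ($D = \sqrt{\left(-37867 - 1\right) + 18070} = \sqrt{-37868 + 18070} = \sqrt{-19798} = i \sqrt{19798} \approx 140.71 i$)
$-74193 + \sqrt{D + L{\left(\frac{1}{-472 - 214} \right)}} = -74193 + \sqrt{i \sqrt{19798} - 437} = -74193 + \sqrt{-437 + i \sqrt{19798}}$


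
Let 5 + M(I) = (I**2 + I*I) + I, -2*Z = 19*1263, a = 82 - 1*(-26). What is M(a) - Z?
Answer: 70859/2 ≈ 35430.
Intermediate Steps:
a = 108 (a = 82 + 26 = 108)
Z = -23997/2 (Z = -19*1263/2 = -1/2*23997 = -23997/2 ≈ -11999.)
M(I) = -5 + I + 2*I**2 (M(I) = -5 + ((I**2 + I*I) + I) = -5 + ((I**2 + I**2) + I) = -5 + (2*I**2 + I) = -5 + (I + 2*I**2) = -5 + I + 2*I**2)
M(a) - Z = (-5 + 108 + 2*108**2) - 1*(-23997/2) = (-5 + 108 + 2*11664) + 23997/2 = (-5 + 108 + 23328) + 23997/2 = 23431 + 23997/2 = 70859/2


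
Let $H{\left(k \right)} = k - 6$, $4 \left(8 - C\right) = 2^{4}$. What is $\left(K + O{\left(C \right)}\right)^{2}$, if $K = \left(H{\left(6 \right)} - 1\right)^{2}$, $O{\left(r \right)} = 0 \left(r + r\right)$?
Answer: $1$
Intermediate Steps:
$C = 4$ ($C = 8 - \frac{2^{4}}{4} = 8 - 4 = 4$)
$O{\left(r \right)} = 0$ ($O{\left(r \right)} = 0 \cdot 2 r = 0$)
$H{\left(k \right)} = -6 + k$ ($H{\left(k \right)} = k - 6 = -6 + k$)
$K = 1$ ($K = \left(\left(-6 + 6\right) - 1\right)^{2} = \left(0 - 1\right)^{2} = \left(-1\right)^{2} = 1$)
$\left(K + O{\left(C \right)}\right)^{2} = \left(1 + 0\right)^{2} = 1^{2} = 1$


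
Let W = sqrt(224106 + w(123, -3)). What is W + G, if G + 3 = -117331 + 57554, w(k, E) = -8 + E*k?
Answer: -59307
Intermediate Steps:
G = -59780 (G = -3 + (-117331 + 57554) = -3 - 59777 = -59780)
W = 473 (W = sqrt(224106 + (-8 - 3*123)) = sqrt(224106 + (-8 - 369)) = sqrt(224106 - 377) = sqrt(223729) = 473)
W + G = 473 - 59780 = -59307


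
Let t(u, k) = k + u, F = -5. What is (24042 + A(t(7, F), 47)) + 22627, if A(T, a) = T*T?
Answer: 46673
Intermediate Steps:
A(T, a) = T**2
(24042 + A(t(7, F), 47)) + 22627 = (24042 + (-5 + 7)**2) + 22627 = (24042 + 2**2) + 22627 = (24042 + 4) + 22627 = 24046 + 22627 = 46673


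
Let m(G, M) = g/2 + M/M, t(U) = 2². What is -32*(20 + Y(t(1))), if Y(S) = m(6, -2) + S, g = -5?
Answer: -720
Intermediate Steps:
t(U) = 4
m(G, M) = -3/2 (m(G, M) = -5/2 + M/M = -5*½ + 1 = -5/2 + 1 = -3/2)
Y(S) = -3/2 + S
-32*(20 + Y(t(1))) = -32*(20 + (-3/2 + 4)) = -32*(20 + 5/2) = -32*45/2 = -720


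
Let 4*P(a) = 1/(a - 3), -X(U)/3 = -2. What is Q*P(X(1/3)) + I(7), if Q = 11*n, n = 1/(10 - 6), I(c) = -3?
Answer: -133/48 ≈ -2.7708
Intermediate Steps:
n = 1/4 ≈ 0.25000
Q = 11/4 (Q = 11*(1/4) = 11/4 ≈ 2.7500)
X(U) = 6 (X(U) = -3*(-2) = 6)
P(a) = 1/(4*(-3 + a)) (P(a) = 1/(4*(a - 3)) = 1/(4*(-3 + a)))
Q*P(X(1/3)) + I(7) = 11*(1/(4*(-3 + 6)))/4 - 3 = 11*((1/4)/3)/4 - 3 = 11*((1/4)*(1/3))/4 - 3 = (11/4)*(1/12) - 3 = 11/48 - 3 = -133/48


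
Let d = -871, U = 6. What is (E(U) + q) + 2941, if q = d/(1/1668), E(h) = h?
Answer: -1449881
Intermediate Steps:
q = -1452828 (q = -871/(1/1668) = -871/1/1668 = -871*1668 = -1452828)
(E(U) + q) + 2941 = (6 - 1452828) + 2941 = -1452822 + 2941 = -1449881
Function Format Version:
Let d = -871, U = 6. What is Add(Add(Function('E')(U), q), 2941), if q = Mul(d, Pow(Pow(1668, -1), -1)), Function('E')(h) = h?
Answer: -1449881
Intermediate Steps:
q = -1452828 (q = Mul(-871, Pow(Pow(1668, -1), -1)) = Mul(-871, Pow(Rational(1, 1668), -1)) = Mul(-871, 1668) = -1452828)
Add(Add(Function('E')(U), q), 2941) = Add(Add(6, -1452828), 2941) = Add(-1452822, 2941) = -1449881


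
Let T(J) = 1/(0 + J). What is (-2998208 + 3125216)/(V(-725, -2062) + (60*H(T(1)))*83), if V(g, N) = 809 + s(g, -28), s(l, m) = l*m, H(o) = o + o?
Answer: 127008/31069 ≈ 4.0879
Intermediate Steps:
T(J) = 1/J
H(o) = 2*o
V(g, N) = 809 - 28*g (V(g, N) = 809 + g*(-28) = 809 - 28*g)
(-2998208 + 3125216)/(V(-725, -2062) + (60*H(T(1)))*83) = (-2998208 + 3125216)/((809 - 28*(-725)) + (60*(2/1))*83) = 127008/((809 + 20300) + (60*(2*1))*83) = 127008/(21109 + (60*2)*83) = 127008/(21109 + 120*83) = 127008/(21109 + 9960) = 127008/31069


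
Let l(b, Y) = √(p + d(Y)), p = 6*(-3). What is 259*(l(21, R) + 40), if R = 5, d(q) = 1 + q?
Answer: 10360 + 518*I*√3 ≈ 10360.0 + 897.2*I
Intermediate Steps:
p = -18
l(b, Y) = √(-17 + Y) (l(b, Y) = √(-18 + (1 + Y)) = √(-17 + Y))
259*(l(21, R) + 40) = 259*(√(-17 + 5) + 40) = 259*(√(-12) + 40) = 259*(2*I*√3 + 40) = 259*(40 + 2*I*√3) = 10360 + 518*I*√3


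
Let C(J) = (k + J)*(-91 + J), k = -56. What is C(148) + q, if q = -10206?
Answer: -4962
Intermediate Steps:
C(J) = (-91 + J)*(-56 + J) (C(J) = (-56 + J)*(-91 + J) = (-91 + J)*(-56 + J))
C(148) + q = (5096 + 148² - 147*148) - 10206 = (5096 + 21904 - 21756) - 10206 = 5244 - 10206 = -4962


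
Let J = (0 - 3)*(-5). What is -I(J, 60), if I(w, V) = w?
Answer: -15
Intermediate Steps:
J = 15 (J = -3*(-5) = 15)
-I(J, 60) = -1*15 = -15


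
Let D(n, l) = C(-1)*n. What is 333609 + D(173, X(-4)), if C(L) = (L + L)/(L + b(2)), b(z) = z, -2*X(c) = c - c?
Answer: 333263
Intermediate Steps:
X(c) = 0 (X(c) = -(c - c)/2 = -½*0 = 0)
C(L) = 2*L/(2 + L) (C(L) = (L + L)/(L + 2) = (2*L)/(2 + L) = 2*L/(2 + L))
D(n, l) = -2*n (D(n, l) = (2*(-1)/(2 - 1))*n = (2*(-1)/1)*n = (2*(-1)*1)*n = -2*n)
333609 + D(173, X(-4)) = 333609 - 2*173 = 333609 - 346 = 333263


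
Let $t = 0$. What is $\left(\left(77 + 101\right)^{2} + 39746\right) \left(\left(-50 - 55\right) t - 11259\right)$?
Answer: $-804230370$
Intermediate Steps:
$\left(\left(77 + 101\right)^{2} + 39746\right) \left(\left(-50 - 55\right) t - 11259\right) = \left(\left(77 + 101\right)^{2} + 39746\right) \left(\left(-50 - 55\right) 0 - 11259\right) = \left(178^{2} + 39746\right) \left(\left(-105\right) 0 - 11259\right) = \left(31684 + 39746\right) \left(0 - 11259\right) = 71430 \left(-11259\right) = -804230370$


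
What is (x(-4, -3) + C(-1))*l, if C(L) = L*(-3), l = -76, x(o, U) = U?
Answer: 0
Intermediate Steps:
C(L) = -3*L
(x(-4, -3) + C(-1))*l = (-3 - 3*(-1))*(-76) = (-3 + 3)*(-76) = 0*(-76) = 0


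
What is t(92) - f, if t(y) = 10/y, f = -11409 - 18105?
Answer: 1357649/46 ≈ 29514.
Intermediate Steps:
f = -29514
t(92) - f = 10/92 - 1*(-29514) = 10*(1/92) + 29514 = 5/46 + 29514 = 1357649/46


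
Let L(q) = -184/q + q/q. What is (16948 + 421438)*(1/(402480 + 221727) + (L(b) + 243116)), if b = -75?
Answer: 1663202121199313656/15605175 ≈ 1.0658e+11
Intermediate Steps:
L(q) = 1 - 184/q (L(q) = -184/q + 1 = 1 - 184/q)
(16948 + 421438)*(1/(402480 + 221727) + (L(b) + 243116)) = (16948 + 421438)*(1/(402480 + 221727) + ((-184 - 75)/(-75) + 243116)) = 438386*(1/624207 + (-1/75*(-259) + 243116)) = 438386*(1/624207 + (259/75 + 243116)) = 438386*(1/624207 + 18233959/75) = 438386*(3793921615196/15605175) = 1663202121199313656/15605175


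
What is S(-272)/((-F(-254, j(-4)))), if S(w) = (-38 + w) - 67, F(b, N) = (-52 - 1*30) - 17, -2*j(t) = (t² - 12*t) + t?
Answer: -377/99 ≈ -3.8081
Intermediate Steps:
j(t) = -t²/2 + 11*t/2 (j(t) = -((t² - 12*t) + t)/2 = -(t² - 11*t)/2 = -t²/2 + 11*t/2)
F(b, N) = -99 (F(b, N) = (-52 - 30) - 17 = -82 - 17 = -99)
S(w) = -105 + w
S(-272)/((-F(-254, j(-4)))) = (-105 - 272)/((-1*(-99))) = -377/99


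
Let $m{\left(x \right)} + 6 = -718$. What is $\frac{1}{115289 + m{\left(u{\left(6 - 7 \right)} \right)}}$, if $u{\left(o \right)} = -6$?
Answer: $\frac{1}{114565} \approx 8.7287 \cdot 10^{-6}$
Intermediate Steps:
$m{\left(x \right)} = -724$ ($m{\left(x \right)} = -6 - 718 = -724$)
$\frac{1}{115289 + m{\left(u{\left(6 - 7 \right)} \right)}} = \frac{1}{115289 - 724} = \frac{1}{114565}$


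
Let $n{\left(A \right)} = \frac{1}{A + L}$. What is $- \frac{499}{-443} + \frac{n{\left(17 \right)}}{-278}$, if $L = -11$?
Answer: $\frac{831889}{738924} \approx 1.1258$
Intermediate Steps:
$n{\left(A \right)} = \frac{1}{-11 + A}$ ($n{\left(A \right)} = \frac{1}{A - 11} = \frac{1}{-11 + A}$)
$- \frac{499}{-443} + \frac{n{\left(17 \right)}}{-278} = - \frac{499}{-443} + \frac{1}{\left(-11 + 17\right) \left(-278\right)} = \left(-499\right) \left(- \frac{1}{443}\right) + \frac{1}{6} \left(- \frac{1}{278}\right) = \frac{499}{443} + \frac{1}{6} \left(- \frac{1}{278}\right) = \frac{499}{443} - \frac{1}{1668} = \frac{831889}{738924}$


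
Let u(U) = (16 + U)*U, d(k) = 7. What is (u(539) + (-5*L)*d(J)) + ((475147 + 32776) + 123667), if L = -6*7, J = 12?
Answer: 932205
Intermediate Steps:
L = -42
u(U) = U*(16 + U)
(u(539) + (-5*L)*d(J)) + ((475147 + 32776) + 123667) = (539*(16 + 539) - 5*(-42)*7) + ((475147 + 32776) + 123667) = (539*555 + 210*7) + (507923 + 123667) = (299145 + 1470) + 631590 = 300615 + 631590 = 932205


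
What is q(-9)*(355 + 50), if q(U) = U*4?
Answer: -14580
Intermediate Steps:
q(U) = 4*U
q(-9)*(355 + 50) = (4*(-9))*(355 + 50) = -36*405 = -14580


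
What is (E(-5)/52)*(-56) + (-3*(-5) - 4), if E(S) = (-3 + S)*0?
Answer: 11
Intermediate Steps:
E(S) = 0
(E(-5)/52)*(-56) + (-3*(-5) - 4) = (0/52)*(-56) + (-3*(-5) - 4) = (0*(1/52))*(-56) + (15 - 4) = 0*(-56) + 11 = 0 + 11 = 11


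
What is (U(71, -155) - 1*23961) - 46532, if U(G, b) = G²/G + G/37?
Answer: -2605543/37 ≈ -70420.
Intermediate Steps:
U(G, b) = 38*G/37 (U(G, b) = G + G*(1/37) = G + G/37 = 38*G/37)
(U(71, -155) - 1*23961) - 46532 = ((38/37)*71 - 1*23961) - 46532 = (2698/37 - 23961) - 46532 = -883859/37 - 46532 = -2605543/37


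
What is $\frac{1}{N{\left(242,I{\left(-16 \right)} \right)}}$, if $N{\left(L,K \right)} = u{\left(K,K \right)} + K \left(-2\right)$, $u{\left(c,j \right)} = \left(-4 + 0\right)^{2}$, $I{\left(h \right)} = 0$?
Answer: $\frac{1}{16} \approx 0.0625$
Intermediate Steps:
$u{\left(c,j \right)} = 16$ ($u{\left(c,j \right)} = \left(-4\right)^{2} = 16$)
$N{\left(L,K \right)} = 16 - 2 K$ ($N{\left(L,K \right)} = 16 + K \left(-2\right) = 16 - 2 K$)
$\frac{1}{N{\left(242,I{\left(-16 \right)} \right)}} = \frac{1}{16 - 0} = \frac{1}{16 + 0} = \frac{1}{16}$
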